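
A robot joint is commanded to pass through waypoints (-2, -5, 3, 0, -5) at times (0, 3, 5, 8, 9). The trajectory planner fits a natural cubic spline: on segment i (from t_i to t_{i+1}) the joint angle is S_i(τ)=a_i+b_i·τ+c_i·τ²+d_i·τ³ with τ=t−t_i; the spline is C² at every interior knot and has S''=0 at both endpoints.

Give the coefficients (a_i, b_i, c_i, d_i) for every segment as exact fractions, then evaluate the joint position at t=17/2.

  seg 0: a=-2 b=-637/226 c=0 d=137/678
  seg 1: a=-5 b=298/113 c=411/226 d=-257/452
  seg 2: a=3 b=349/113 c=-180/113 d=26/339
  seg 3: a=0 b=-497/113 c=-102/113 d=34/113
S(17/2) = -1079/452

Δ: Δ0=-1, Δ1=4, Δ2=-1, Δ3=-5
row 1: diag=10, rhs=30; c'=1/5, d'=3
row 2: denom=10−2·1/5=48/5; d'=(-30−2·3)/(48/5)=-15/4
row 3: denom=8−3·5/16=113/16; d'=(-24−3·-15/4)/(113/16)=-204/113
back: M3=-204/113
back: M2=-15/4−5/16·-204/113=-360/113
back: M1=3−1/5·-360/113=411/113
M: M0=0, M1=411/113, M2=-360/113, M3=-204/113, M4=0
seg 0: a=-2, c=M0/2=0, d=(M1−M0)/(6·3)=137/678, b=Δ0−h0·(2M0+M1)/6=-637/226
seg 1: a=-5, c=M1/2=411/226, d=(M2−M1)/(6·2)=-257/452, b=Δ1−h1·(2M1+M2)/6=298/113
seg 2: a=3, c=M2/2=-180/113, d=(M3−M2)/(6·3)=26/339, b=Δ2−h2·(2M2+M3)/6=349/113
seg 3: a=0, c=M3/2=-102/113, d=(M4−M3)/(6·1)=34/113, b=Δ3−h3·(2M3+M4)/6=-497/113
t_q=17/2 → seg 3, τ=1/2; S=0+-497/113·τ+-102/113·τ²+34/113·τ³=-1079/452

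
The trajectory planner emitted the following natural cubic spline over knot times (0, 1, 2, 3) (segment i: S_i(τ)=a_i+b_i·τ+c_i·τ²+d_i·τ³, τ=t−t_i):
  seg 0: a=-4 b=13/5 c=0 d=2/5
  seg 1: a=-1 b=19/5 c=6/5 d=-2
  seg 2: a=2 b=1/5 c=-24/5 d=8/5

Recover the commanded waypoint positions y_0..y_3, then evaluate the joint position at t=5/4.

y_0 = S_0(0) = a_0 = -4
y_1 = S_1(0) = a_1 = -1
y_2 = S_2(0) = a_2 = 2
y_3 = S_2(1) = -1
t_q=5/4 is in segment 1 (τ=1/4); S_1(τ)=-1/160

y_0=-4 y_1=-1 y_2=2 y_3=-1
S(5/4) = -1/160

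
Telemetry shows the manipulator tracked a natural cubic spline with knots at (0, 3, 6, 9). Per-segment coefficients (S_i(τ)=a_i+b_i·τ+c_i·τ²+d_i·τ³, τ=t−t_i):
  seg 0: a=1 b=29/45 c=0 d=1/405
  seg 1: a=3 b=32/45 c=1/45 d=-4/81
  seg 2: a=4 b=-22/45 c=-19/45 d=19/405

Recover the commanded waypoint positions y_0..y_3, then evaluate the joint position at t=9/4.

y_0 = S_0(0) = a_0 = 1
y_1 = S_1(0) = a_1 = 3
y_2 = S_2(0) = a_2 = 4
y_3 = S_2(3) = 0
t_q=9/4 is in segment 0 (τ=9/4); S_0(τ)=793/320

y_0=1 y_1=3 y_2=4 y_3=0
S(9/4) = 793/320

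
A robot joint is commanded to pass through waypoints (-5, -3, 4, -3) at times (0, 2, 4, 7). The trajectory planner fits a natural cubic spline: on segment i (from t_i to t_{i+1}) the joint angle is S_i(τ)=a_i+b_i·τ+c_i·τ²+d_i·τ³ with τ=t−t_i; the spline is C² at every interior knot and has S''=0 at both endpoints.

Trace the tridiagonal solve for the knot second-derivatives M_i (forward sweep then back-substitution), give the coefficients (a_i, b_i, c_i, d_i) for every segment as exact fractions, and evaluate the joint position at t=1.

Δ: Δ0=1, Δ1=7/2, Δ2=-7/3
row 1: diag=8, rhs=15; c'=1/4, d'=15/8
row 2: denom=10−2·1/4=19/2; d'=(-35−2·15/8)/(19/2)=-155/38
back: M2=-155/38
back: M1=15/8−1/4·-155/38=55/19
M: M0=0, M1=55/19, M2=-155/38, M3=0
seg 0: a=-5, c=M0/2=0, d=(M1−M0)/(6·2)=55/228, b=Δ0−h0·(2M0+M1)/6=2/57
seg 1: a=-3, c=M1/2=55/38, d=(M2−M1)/(6·2)=-265/456, b=Δ1−h1·(2M1+M2)/6=167/57
seg 2: a=4, c=M2/2=-155/76, d=(M3−M2)/(6·3)=155/684, b=Δ2−h2·(2M2+M3)/6=199/114
t_q=1 → seg 0, τ=1; S=-5+2/57·τ+0·τ²+55/228·τ³=-359/76

  seg 0: a=-5 b=2/57 c=0 d=55/228
  seg 1: a=-3 b=167/57 c=55/38 d=-265/456
  seg 2: a=4 b=199/114 c=-155/76 d=155/684
S(1) = -359/76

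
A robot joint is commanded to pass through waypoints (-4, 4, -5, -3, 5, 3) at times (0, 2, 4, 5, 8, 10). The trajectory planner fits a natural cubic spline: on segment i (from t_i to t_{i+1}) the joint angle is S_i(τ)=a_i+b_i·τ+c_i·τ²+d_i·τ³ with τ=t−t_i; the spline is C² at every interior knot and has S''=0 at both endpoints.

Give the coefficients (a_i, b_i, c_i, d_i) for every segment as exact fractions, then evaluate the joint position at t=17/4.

  seg 0: a=-4 b=31535/4566 c=0 d=-13271/18264
  seg 1: a=4 b=-4139/2283 c=-13271/3044 d=3443/2283
  seg 2: a=-5 b=-2636/2283 c=14273/3044 d=-14011/9132
  seg 3: a=-3 b=33061/9132 c=131/1522 d=-3689/27396
  seg 4: a=5 b=1144/2283 c=-3427/3044 d=3427/18264
S(17/4) = -977893/194816

Δ: Δ0=4, Δ1=-9/2, Δ2=2, Δ3=8/3, Δ4=-1
row 1: diag=8, rhs=-51; c'=1/4, d'=-51/8
row 2: denom=6−2·1/4=11/2; d'=(39−2·-51/8)/(11/2)=207/22
row 3: denom=8−1·2/11=86/11; d'=(4−1·207/22)/(86/11)=-119/172
row 4: denom=10−3·33/86=761/86; d'=(-22−3·-119/172)/(761/86)=-3427/1522
back: M4=-3427/1522
back: M3=-119/172−33/86·-3427/1522=131/761
back: M2=207/22−2/11·131/761=14273/1522
back: M1=-51/8−1/4·14273/1522=-13271/1522
M: M0=0, M1=-13271/1522, M2=14273/1522, M3=131/761, M4=-3427/1522, M5=0
seg 0: a=-4, c=M0/2=0, d=(M1−M0)/(6·2)=-13271/18264, b=Δ0−h0·(2M0+M1)/6=31535/4566
seg 1: a=4, c=M1/2=-13271/3044, d=(M2−M1)/(6·2)=3443/2283, b=Δ1−h1·(2M1+M2)/6=-4139/2283
seg 2: a=-5, c=M2/2=14273/3044, d=(M3−M2)/(6·1)=-14011/9132, b=Δ2−h2·(2M2+M3)/6=-2636/2283
seg 3: a=-3, c=M3/2=131/1522, d=(M4−M3)/(6·3)=-3689/27396, b=Δ3−h3·(2M3+M4)/6=33061/9132
seg 4: a=5, c=M4/2=-3427/3044, d=(M5−M4)/(6·2)=3427/18264, b=Δ4−h4·(2M4+M5)/6=1144/2283
t_q=17/4 → seg 2, τ=1/4; S=-5+-2636/2283·τ+14273/3044·τ²+-14011/9132·τ³=-977893/194816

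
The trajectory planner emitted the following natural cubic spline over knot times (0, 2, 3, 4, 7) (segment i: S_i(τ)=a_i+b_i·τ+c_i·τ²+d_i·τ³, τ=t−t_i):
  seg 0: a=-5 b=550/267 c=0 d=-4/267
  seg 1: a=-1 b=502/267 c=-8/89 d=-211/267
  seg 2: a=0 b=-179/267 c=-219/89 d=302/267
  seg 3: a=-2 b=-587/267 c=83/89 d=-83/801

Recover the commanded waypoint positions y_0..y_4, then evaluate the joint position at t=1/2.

y_0 = S_0(0) = a_0 = -5
y_1 = S_1(0) = a_1 = -1
y_2 = S_2(0) = a_2 = 0
y_3 = S_3(0) = a_3 = -2
y_4 = S_3(3) = -3
t_q=1/2 is in segment 0 (τ=1/2); S_0(τ)=-707/178

y_0=-5 y_1=-1 y_2=0 y_3=-2 y_4=-3
S(1/2) = -707/178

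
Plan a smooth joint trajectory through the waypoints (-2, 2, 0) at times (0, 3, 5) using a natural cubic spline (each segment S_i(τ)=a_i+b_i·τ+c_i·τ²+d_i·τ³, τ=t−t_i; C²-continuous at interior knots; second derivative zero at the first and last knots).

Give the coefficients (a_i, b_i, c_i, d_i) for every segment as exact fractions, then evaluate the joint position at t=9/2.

Δ: Δ0=4/3, Δ1=-1
row 1: diag=10, rhs=-14; c'=1/5, d'=-7/5
back: M1=-7/5
M: M0=0, M1=-7/5, M2=0
seg 0: a=-2, c=M0/2=0, d=(M1−M0)/(6·3)=-7/90, b=Δ0−h0·(2M0+M1)/6=61/30
seg 1: a=2, c=M1/2=-7/10, d=(M2−M1)/(6·2)=7/60, b=Δ1−h1·(2M1+M2)/6=-1/15
t_q=9/2 → seg 1, τ=3/2; S=2+-1/15·τ+-7/10·τ²+7/60·τ³=23/32

  seg 0: a=-2 b=61/30 c=0 d=-7/90
  seg 1: a=2 b=-1/15 c=-7/10 d=7/60
S(9/2) = 23/32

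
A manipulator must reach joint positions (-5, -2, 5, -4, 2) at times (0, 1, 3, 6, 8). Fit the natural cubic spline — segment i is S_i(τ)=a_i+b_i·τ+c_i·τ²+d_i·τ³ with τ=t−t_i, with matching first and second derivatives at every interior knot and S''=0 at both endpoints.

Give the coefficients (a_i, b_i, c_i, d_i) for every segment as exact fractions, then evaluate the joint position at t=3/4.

  seg 0: a=-5 b=2613/1012 c=0 d=423/1012
  seg 1: a=-2 b=1941/506 c=1269/1012 d=-1439/2024
  seg 2: a=5 b=81/253 c=-762/253 d=482/759
  seg 3: a=-4 b=-153/253 c=684/253 d=-114/253
S(3/4) = -186995/64768

Δ: Δ0=3, Δ1=7/2, Δ2=-3, Δ3=3
row 1: diag=6, rhs=3; c'=1/3, d'=1/2
row 2: denom=10−2·1/3=28/3; d'=(-39−2·1/2)/(28/3)=-30/7
row 3: denom=10−3·9/28=253/28; d'=(36−3·-30/7)/(253/28)=1368/253
back: M3=1368/253
back: M2=-30/7−9/28·1368/253=-1524/253
back: M1=1/2−1/3·-1524/253=1269/506
M: M0=0, M1=1269/506, M2=-1524/253, M3=1368/253, M4=0
seg 0: a=-5, c=M0/2=0, d=(M1−M0)/(6·1)=423/1012, b=Δ0−h0·(2M0+M1)/6=2613/1012
seg 1: a=-2, c=M1/2=1269/1012, d=(M2−M1)/(6·2)=-1439/2024, b=Δ1−h1·(2M1+M2)/6=1941/506
seg 2: a=5, c=M2/2=-762/253, d=(M3−M2)/(6·3)=482/759, b=Δ2−h2·(2M2+M3)/6=81/253
seg 3: a=-4, c=M3/2=684/253, d=(M4−M3)/(6·2)=-114/253, b=Δ3−h3·(2M3+M4)/6=-153/253
t_q=3/4 → seg 0, τ=3/4; S=-5+2613/1012·τ+0·τ²+423/1012·τ³=-186995/64768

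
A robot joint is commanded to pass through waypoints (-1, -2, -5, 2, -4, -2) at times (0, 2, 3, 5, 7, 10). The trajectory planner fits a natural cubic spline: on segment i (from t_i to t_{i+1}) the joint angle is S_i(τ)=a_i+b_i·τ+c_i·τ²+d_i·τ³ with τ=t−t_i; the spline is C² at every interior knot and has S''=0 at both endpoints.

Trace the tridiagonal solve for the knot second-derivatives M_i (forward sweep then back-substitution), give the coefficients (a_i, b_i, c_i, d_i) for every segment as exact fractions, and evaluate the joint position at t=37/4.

Δ: Δ0=-1/2, Δ1=-3, Δ2=7/2, Δ3=-3, Δ4=2/3
row 1: diag=6, rhs=-15; c'=1/6, d'=-5/2
row 2: denom=6−1·1/6=35/6; d'=(39−1·-5/2)/(35/6)=249/35
row 3: denom=8−2·12/35=256/35; d'=(-39−2·249/35)/(256/35)=-1863/256
row 4: denom=10−2·35/128=605/64; d'=(22−2·-1863/256)/(605/64)=4679/1210
back: M4=4679/1210
back: M3=-1863/256−35/128·4679/1210=-2017/242
back: M2=249/35−12/35·-2017/242=6033/605
back: M1=-5/2−1/6·6033/605=-2518/605
M: M0=0, M1=-2518/605, M2=6033/605, M3=-2017/242, M4=4679/1210, M5=0
seg 0: a=-1, c=M0/2=0, d=(M1−M0)/(6·2)=-1259/3630, b=Δ0−h0·(2M0+M1)/6=3221/3630
seg 1: a=-2, c=M1/2=-1259/605, d=(M2−M1)/(6·1)=8551/3630, b=Δ1−h1·(2M1+M2)/6=-11887/3630
seg 2: a=-5, c=M2/2=6033/1210, d=(M3−M2)/(6·2)=-22151/14520, b=Δ2−h2·(2M2+M3)/6=-61/165
seg 3: a=2, c=M3/2=-2017/484, d=(M4−M3)/(6·2)=3691/3630, b=Δ3−h3·(2M3+M4)/6=4601/3630
seg 4: a=-4, c=M4/2=4679/2420, d=(M5−M4)/(6·3)=-4679/21780, b=Δ4−h4·(2M4+M5)/6=-11617/3630
t_q=37/4 → seg 4, τ=9/4; S=-4+-11617/3630·τ+4679/2420·τ²+-4679/21780·τ³=-119551/30976

  seg 0: a=-1 b=3221/3630 c=0 d=-1259/3630
  seg 1: a=-2 b=-11887/3630 c=-1259/605 d=8551/3630
  seg 2: a=-5 b=-61/165 c=6033/1210 d=-22151/14520
  seg 3: a=2 b=4601/3630 c=-2017/484 d=3691/3630
  seg 4: a=-4 b=-11617/3630 c=4679/2420 d=-4679/21780
S(37/4) = -119551/30976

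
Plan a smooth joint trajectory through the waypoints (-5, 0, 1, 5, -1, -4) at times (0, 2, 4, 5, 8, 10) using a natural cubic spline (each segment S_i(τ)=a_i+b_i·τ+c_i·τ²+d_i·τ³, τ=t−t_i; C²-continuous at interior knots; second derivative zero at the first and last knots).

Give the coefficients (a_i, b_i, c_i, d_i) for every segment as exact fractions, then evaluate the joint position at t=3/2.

  seg 0: a=-5 b=5257/1522 c=0 d=-363/1522
  seg 1: a=0 b=901/1522 c=-1089/761 d=527/761
  seg 2: a=1 b=4837/1522 c=2073/761 d=-2895/1522
  seg 3: a=5 b=2222/761 c=-4539/1522 d=681/1522
  seg 4: a=-1 b=-4403/1522 c=795/761 d=-265/1522
S(3/2) = -7597/12176

Δ: Δ0=5/2, Δ1=1/2, Δ2=4, Δ3=-2, Δ4=-3/2
row 1: diag=8, rhs=-12; c'=1/4, d'=-3/2
row 2: denom=6−2·1/4=11/2; d'=(21−2·-3/2)/(11/2)=48/11
row 3: denom=8−1·2/11=86/11; d'=(-36−1·48/11)/(86/11)=-222/43
row 4: denom=10−3·33/86=761/86; d'=(3−3·-222/43)/(761/86)=1590/761
back: M4=1590/761
back: M3=-222/43−33/86·1590/761=-4539/761
back: M2=48/11−2/11·-4539/761=4146/761
back: M1=-3/2−1/4·4146/761=-2178/761
M: M0=0, M1=-2178/761, M2=4146/761, M3=-4539/761, M4=1590/761, M5=0
seg 0: a=-5, c=M0/2=0, d=(M1−M0)/(6·2)=-363/1522, b=Δ0−h0·(2M0+M1)/6=5257/1522
seg 1: a=0, c=M1/2=-1089/761, d=(M2−M1)/(6·2)=527/761, b=Δ1−h1·(2M1+M2)/6=901/1522
seg 2: a=1, c=M2/2=2073/761, d=(M3−M2)/(6·1)=-2895/1522, b=Δ2−h2·(2M2+M3)/6=4837/1522
seg 3: a=5, c=M3/2=-4539/1522, d=(M4−M3)/(6·3)=681/1522, b=Δ3−h3·(2M3+M4)/6=2222/761
seg 4: a=-1, c=M4/2=795/761, d=(M5−M4)/(6·2)=-265/1522, b=Δ4−h4·(2M4+M5)/6=-4403/1522
t_q=3/2 → seg 0, τ=3/2; S=-5+5257/1522·τ+0·τ²+-363/1522·τ³=-7597/12176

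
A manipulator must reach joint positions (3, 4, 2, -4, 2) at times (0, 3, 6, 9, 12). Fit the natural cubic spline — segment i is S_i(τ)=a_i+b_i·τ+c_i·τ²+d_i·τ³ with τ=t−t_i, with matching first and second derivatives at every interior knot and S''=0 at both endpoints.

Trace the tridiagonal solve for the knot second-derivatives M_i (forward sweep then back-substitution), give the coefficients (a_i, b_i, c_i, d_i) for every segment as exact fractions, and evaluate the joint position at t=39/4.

Δ: Δ0=1/3, Δ1=-2/3, Δ2=-2, Δ3=2
row 1: diag=12, rhs=-6; c'=1/4, d'=-1/2
row 2: denom=12−3·1/4=45/4; d'=(-8−3·-1/2)/(45/4)=-26/45
row 3: denom=12−3·4/15=56/5; d'=(24−3·-26/45)/(56/5)=193/84
back: M3=193/84
back: M2=-26/45−4/15·193/84=-25/21
back: M1=-1/2−1/4·-25/21=-17/84
M: M0=0, M1=-17/84, M2=-25/21, M3=193/84, M4=0
seg 0: a=3, c=M0/2=0, d=(M1−M0)/(6·3)=-17/1512, b=Δ0−h0·(2M0+M1)/6=73/168
seg 1: a=4, c=M1/2=-17/168, d=(M2−M1)/(6·3)=-83/1512, b=Δ1−h1·(2M1+M2)/6=11/84
seg 2: a=2, c=M2/2=-25/42, d=(M3−M2)/(6·3)=293/1512, b=Δ2−h2·(2M2+M3)/6=-47/24
seg 3: a=-4, c=M3/2=193/168, d=(M4−M3)/(6·3)=-193/1512, b=Δ3−h3·(2M3+M4)/6=-25/84
t_q=39/4 → seg 3, τ=3/4; S=-4+-25/84·τ+193/168·τ²+-193/1512·τ³=-1859/512

  seg 0: a=3 b=73/168 c=0 d=-17/1512
  seg 1: a=4 b=11/84 c=-17/168 d=-83/1512
  seg 2: a=2 b=-47/24 c=-25/42 d=293/1512
  seg 3: a=-4 b=-25/84 c=193/168 d=-193/1512
S(39/4) = -1859/512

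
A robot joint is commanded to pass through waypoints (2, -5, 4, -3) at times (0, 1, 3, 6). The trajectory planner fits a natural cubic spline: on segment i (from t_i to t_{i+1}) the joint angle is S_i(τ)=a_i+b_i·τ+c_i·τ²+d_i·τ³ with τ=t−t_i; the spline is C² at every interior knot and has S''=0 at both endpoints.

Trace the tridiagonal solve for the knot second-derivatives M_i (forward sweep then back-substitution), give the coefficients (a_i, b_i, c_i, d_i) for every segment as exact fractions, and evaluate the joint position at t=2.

  seg 0: a=2 b=-781/84 c=0 d=193/84
  seg 1: a=-5 b=-101/42 c=193/28 d=-289/168
  seg 2: a=4 b=95/21 c=-24/7 d=8/21
S(2) = -125/56

Δ: Δ0=-7, Δ1=9/2, Δ2=-7/3
row 1: diag=6, rhs=69; c'=1/3, d'=23/2
row 2: denom=10−2·1/3=28/3; d'=(-41−2·23/2)/(28/3)=-48/7
back: M2=-48/7
back: M1=23/2−1/3·-48/7=193/14
M: M0=0, M1=193/14, M2=-48/7, M3=0
seg 0: a=2, c=M0/2=0, d=(M1−M0)/(6·1)=193/84, b=Δ0−h0·(2M0+M1)/6=-781/84
seg 1: a=-5, c=M1/2=193/28, d=(M2−M1)/(6·2)=-289/168, b=Δ1−h1·(2M1+M2)/6=-101/42
seg 2: a=4, c=M2/2=-24/7, d=(M3−M2)/(6·3)=8/21, b=Δ2−h2·(2M2+M3)/6=95/21
t_q=2 → seg 1, τ=1; S=-5+-101/42·τ+193/28·τ²+-289/168·τ³=-125/56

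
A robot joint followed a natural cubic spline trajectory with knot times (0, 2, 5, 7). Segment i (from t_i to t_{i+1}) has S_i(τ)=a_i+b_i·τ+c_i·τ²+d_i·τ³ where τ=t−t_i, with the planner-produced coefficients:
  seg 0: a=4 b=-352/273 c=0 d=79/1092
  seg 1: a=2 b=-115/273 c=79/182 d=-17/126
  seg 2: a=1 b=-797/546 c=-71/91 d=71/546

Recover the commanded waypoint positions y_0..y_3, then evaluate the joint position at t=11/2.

y_0=4 y_1=2 y_2=1 y_3=-4
S(11/2) = 19/208

y_0 = S_0(0) = a_0 = 4
y_1 = S_1(0) = a_1 = 2
y_2 = S_2(0) = a_2 = 1
y_3 = S_2(2) = -4
t_q=11/2 is in segment 2 (τ=1/2); S_2(τ)=19/208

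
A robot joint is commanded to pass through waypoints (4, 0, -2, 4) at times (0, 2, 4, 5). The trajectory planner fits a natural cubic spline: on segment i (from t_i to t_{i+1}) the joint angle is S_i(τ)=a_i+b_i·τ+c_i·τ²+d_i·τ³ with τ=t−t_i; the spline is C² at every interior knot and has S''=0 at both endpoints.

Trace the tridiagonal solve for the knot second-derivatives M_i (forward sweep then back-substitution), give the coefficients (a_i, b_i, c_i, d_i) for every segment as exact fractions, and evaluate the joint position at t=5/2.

Δ: Δ0=-2, Δ1=-1, Δ2=6
row 1: diag=8, rhs=6; c'=1/4, d'=3/4
row 2: denom=6−2·1/4=11/2; d'=(42−2·3/4)/(11/2)=81/11
back: M2=81/11
back: M1=3/4−1/4·81/11=-12/11
M: M0=0, M1=-12/11, M2=81/11, M3=0
seg 0: a=4, c=M0/2=0, d=(M1−M0)/(6·2)=-1/11, b=Δ0−h0·(2M0+M1)/6=-18/11
seg 1: a=0, c=M1/2=-6/11, d=(M2−M1)/(6·2)=31/44, b=Δ1−h1·(2M1+M2)/6=-30/11
seg 2: a=-2, c=M2/2=81/22, d=(M3−M2)/(6·1)=-27/22, b=Δ2−h2·(2M2+M3)/6=39/11
t_q=5/2 → seg 1, τ=1/2; S=0+-30/11·τ+-6/11·τ²+31/44·τ³=-497/352

  seg 0: a=4 b=-18/11 c=0 d=-1/11
  seg 1: a=0 b=-30/11 c=-6/11 d=31/44
  seg 2: a=-2 b=39/11 c=81/22 d=-27/22
S(5/2) = -497/352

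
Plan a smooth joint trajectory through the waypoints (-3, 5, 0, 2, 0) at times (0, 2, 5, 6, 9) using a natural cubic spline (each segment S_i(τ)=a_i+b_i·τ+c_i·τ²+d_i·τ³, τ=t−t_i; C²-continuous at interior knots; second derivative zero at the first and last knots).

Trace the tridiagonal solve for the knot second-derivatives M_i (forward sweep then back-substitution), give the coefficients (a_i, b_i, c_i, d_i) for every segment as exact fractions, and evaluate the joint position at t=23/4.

Δ: Δ0=4, Δ1=-5/3, Δ2=2, Δ3=-2/3
row 1: diag=10, rhs=-34; c'=3/10, d'=-17/5
row 2: denom=8−3·3/10=71/10; d'=(22−3·-17/5)/(71/10)=322/71
row 3: denom=8−1·10/71=558/71; d'=(-16−1·322/71)/(558/71)=-81/31
back: M3=-81/31
back: M2=322/71−10/71·-81/31=152/31
back: M1=-17/5−3/10·152/31=-151/31
M: M0=0, M1=-151/31, M2=152/31, M3=-81/31, M4=0
seg 0: a=-3, c=M0/2=0, d=(M1−M0)/(6·2)=-151/372, b=Δ0−h0·(2M0+M1)/6=523/93
seg 1: a=5, c=M1/2=-151/62, d=(M2−M1)/(6·3)=101/186, b=Δ1−h1·(2M1+M2)/6=70/93
seg 2: a=0, c=M2/2=76/31, d=(M3−M2)/(6·1)=-233/186, b=Δ2−h2·(2M2+M3)/6=149/186
seg 3: a=2, c=M3/2=-81/62, d=(M4−M3)/(6·3)=9/62, b=Δ3−h3·(2M3+M4)/6=181/93
t_q=23/4 → seg 2, τ=3/4; S=0+149/186·τ+76/31·τ²+-233/186·τ³=5759/3968

  seg 0: a=-3 b=523/93 c=0 d=-151/372
  seg 1: a=5 b=70/93 c=-151/62 d=101/186
  seg 2: a=0 b=149/186 c=76/31 d=-233/186
  seg 3: a=2 b=181/93 c=-81/62 d=9/62
S(23/4) = 5759/3968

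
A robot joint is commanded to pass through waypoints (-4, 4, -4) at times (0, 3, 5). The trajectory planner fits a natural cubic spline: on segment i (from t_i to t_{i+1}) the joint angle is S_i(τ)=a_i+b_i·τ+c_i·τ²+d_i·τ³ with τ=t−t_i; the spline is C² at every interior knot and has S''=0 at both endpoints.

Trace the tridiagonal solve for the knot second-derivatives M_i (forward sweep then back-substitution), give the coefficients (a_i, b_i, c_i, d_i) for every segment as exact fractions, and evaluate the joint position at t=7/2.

Δ: Δ0=8/3, Δ1=-4
row 1: diag=10, rhs=-40; c'=1/5, d'=-4
back: M1=-4
M: M0=0, M1=-4, M2=0
seg 0: a=-4, c=M0/2=0, d=(M1−M0)/(6·3)=-2/9, b=Δ0−h0·(2M0+M1)/6=14/3
seg 1: a=4, c=M1/2=-2, d=(M2−M1)/(6·2)=1/3, b=Δ1−h1·(2M1+M2)/6=-4/3
t_q=7/2 → seg 1, τ=1/2; S=4+-4/3·τ+-2·τ²+1/3·τ³=23/8

  seg 0: a=-4 b=14/3 c=0 d=-2/9
  seg 1: a=4 b=-4/3 c=-2 d=1/3
S(7/2) = 23/8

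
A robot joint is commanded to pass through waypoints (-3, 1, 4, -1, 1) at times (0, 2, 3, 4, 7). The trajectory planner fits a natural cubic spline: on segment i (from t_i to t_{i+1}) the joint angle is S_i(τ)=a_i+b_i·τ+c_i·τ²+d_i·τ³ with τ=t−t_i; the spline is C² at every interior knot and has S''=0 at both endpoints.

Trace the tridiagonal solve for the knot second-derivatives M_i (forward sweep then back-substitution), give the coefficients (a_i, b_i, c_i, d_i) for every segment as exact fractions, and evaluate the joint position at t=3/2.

  seg 0: a=-3 b=232/267 c=0 d=151/534
  seg 1: a=1 b=1138/267 c=151/89 d=-790/267
  seg 2: a=4 b=-326/267 c=-639/89 d=908/267
  seg 3: a=-1 b=-1436/267 c=269/89 d=-269/801
S(3/2) = -1057/1424

Δ: Δ0=2, Δ1=3, Δ2=-5, Δ3=2/3
row 1: diag=6, rhs=6; c'=1/6, d'=1
row 2: denom=4−1·1/6=23/6; d'=(-48−1·1)/(23/6)=-294/23
row 3: denom=8−1·6/23=178/23; d'=(34−1·-294/23)/(178/23)=538/89
back: M3=538/89
back: M2=-294/23−6/23·538/89=-1278/89
back: M1=1−1/6·-1278/89=302/89
M: M0=0, M1=302/89, M2=-1278/89, M3=538/89, M4=0
seg 0: a=-3, c=M0/2=0, d=(M1−M0)/(6·2)=151/534, b=Δ0−h0·(2M0+M1)/6=232/267
seg 1: a=1, c=M1/2=151/89, d=(M2−M1)/(6·1)=-790/267, b=Δ1−h1·(2M1+M2)/6=1138/267
seg 2: a=4, c=M2/2=-639/89, d=(M3−M2)/(6·1)=908/267, b=Δ2−h2·(2M2+M3)/6=-326/267
seg 3: a=-1, c=M3/2=269/89, d=(M4−M3)/(6·3)=-269/801, b=Δ3−h3·(2M3+M4)/6=-1436/267
t_q=3/2 → seg 0, τ=3/2; S=-3+232/267·τ+0·τ²+151/534·τ³=-1057/1424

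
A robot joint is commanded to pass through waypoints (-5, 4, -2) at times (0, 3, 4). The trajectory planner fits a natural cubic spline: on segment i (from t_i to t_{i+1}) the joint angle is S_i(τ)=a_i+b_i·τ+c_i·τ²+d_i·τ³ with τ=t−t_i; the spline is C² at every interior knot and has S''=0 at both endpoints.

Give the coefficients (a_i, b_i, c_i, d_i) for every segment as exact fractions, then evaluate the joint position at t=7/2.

  seg 0: a=-5 b=51/8 c=0 d=-3/8
  seg 1: a=4 b=-15/4 c=-27/8 d=9/8
S(7/2) = 91/64

Δ: Δ0=3, Δ1=-6
row 1: diag=8, rhs=-54; c'=1/8, d'=-27/4
back: M1=-27/4
M: M0=0, M1=-27/4, M2=0
seg 0: a=-5, c=M0/2=0, d=(M1−M0)/(6·3)=-3/8, b=Δ0−h0·(2M0+M1)/6=51/8
seg 1: a=4, c=M1/2=-27/8, d=(M2−M1)/(6·1)=9/8, b=Δ1−h1·(2M1+M2)/6=-15/4
t_q=7/2 → seg 1, τ=1/2; S=4+-15/4·τ+-27/8·τ²+9/8·τ³=91/64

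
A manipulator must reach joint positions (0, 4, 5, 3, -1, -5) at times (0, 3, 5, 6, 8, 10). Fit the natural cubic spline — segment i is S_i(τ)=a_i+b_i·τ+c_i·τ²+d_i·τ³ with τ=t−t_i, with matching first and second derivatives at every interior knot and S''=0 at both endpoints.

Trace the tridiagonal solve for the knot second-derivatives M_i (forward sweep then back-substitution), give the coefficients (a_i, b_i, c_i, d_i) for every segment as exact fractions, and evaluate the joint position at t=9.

Δ: Δ0=4/3, Δ1=1/2, Δ2=-2, Δ3=-2, Δ4=-2
row 1: diag=10, rhs=-5; c'=1/5, d'=-1/2
row 2: denom=6−2·1/5=28/5; d'=(-15−2·-1/2)/(28/5)=-5/2
row 3: denom=6−1·5/28=163/28; d'=(0−1·-5/2)/(163/28)=70/163
row 4: denom=8−2·56/163=1192/163; d'=(0−2·70/163)/(1192/163)=-35/298
back: M4=-35/298
back: M3=70/163−56/163·-35/298=70/149
back: M2=-5/2−5/28·70/149=-385/149
back: M1=-1/2−1/5·-385/149=5/298
M: M0=0, M1=5/298, M2=-385/149, M3=70/149, M4=-35/298, M5=0
seg 0: a=0, c=M0/2=0, d=(M1−M0)/(6·3)=5/5364, b=Δ0−h0·(2M0+M1)/6=2369/1788
seg 1: a=4, c=M1/2=5/596, d=(M2−M1)/(6·2)=-775/3576, b=Δ1−h1·(2M1+M2)/6=1207/894
seg 2: a=5, c=M2/2=-385/298, d=(M3−M2)/(6·1)=455/894, b=Δ2−h2·(2M2+M3)/6=-544/447
seg 3: a=3, c=M3/2=35/149, d=(M4−M3)/(6·2)=-175/3576, b=Δ3−h3·(2M3+M4)/6=-2033/894
seg 4: a=-1, c=M4/2=-35/596, d=(M5−M4)/(6·2)=35/3576, b=Δ4−h4·(2M4+M5)/6=-859/447
t_q=9 → seg 4, τ=1; S=-1+-859/447·τ+-35/596·τ²+35/3576·τ³=-3541/1192

  seg 0: a=0 b=2369/1788 c=0 d=5/5364
  seg 1: a=4 b=1207/894 c=5/596 d=-775/3576
  seg 2: a=5 b=-544/447 c=-385/298 d=455/894
  seg 3: a=3 b=-2033/894 c=35/149 d=-175/3576
  seg 4: a=-1 b=-859/447 c=-35/596 d=35/3576
S(9) = -3541/1192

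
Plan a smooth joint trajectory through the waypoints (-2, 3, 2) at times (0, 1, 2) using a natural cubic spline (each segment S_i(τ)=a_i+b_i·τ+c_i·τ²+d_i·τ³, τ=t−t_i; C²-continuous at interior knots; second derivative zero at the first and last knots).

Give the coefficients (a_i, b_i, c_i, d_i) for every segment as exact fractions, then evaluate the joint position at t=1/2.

Δ: Δ0=5, Δ1=-1
row 1: diag=4, rhs=-36; c'=1/4, d'=-9
back: M1=-9
M: M0=0, M1=-9, M2=0
seg 0: a=-2, c=M0/2=0, d=(M1−M0)/(6·1)=-3/2, b=Δ0−h0·(2M0+M1)/6=13/2
seg 1: a=3, c=M1/2=-9/2, d=(M2−M1)/(6·1)=3/2, b=Δ1−h1·(2M1+M2)/6=2
t_q=1/2 → seg 0, τ=1/2; S=-2+13/2·τ+0·τ²+-3/2·τ³=17/16

  seg 0: a=-2 b=13/2 c=0 d=-3/2
  seg 1: a=3 b=2 c=-9/2 d=3/2
S(1/2) = 17/16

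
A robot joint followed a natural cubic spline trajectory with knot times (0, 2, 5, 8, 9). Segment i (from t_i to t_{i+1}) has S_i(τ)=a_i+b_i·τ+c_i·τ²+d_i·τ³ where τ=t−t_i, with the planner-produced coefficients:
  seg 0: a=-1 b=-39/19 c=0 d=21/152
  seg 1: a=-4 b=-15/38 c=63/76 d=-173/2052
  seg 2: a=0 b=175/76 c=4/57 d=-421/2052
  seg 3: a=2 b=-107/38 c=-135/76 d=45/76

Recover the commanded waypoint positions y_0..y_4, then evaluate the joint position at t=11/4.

y_0=-1 y_1=-4 y_2=0 y_3=2 y_4=-2
S(11/4) = -18801/4864

y_0 = S_0(0) = a_0 = -1
y_1 = S_1(0) = a_1 = -4
y_2 = S_2(0) = a_2 = 0
y_3 = S_3(0) = a_3 = 2
y_4 = S_3(1) = -2
t_q=11/4 is in segment 1 (τ=3/4); S_1(τ)=-18801/4864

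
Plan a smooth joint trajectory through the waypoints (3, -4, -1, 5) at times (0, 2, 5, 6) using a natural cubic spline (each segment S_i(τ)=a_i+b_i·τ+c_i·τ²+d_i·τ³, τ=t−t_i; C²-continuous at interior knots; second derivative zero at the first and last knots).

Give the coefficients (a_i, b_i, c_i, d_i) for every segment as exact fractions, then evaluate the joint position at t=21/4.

  seg 0: a=3 b=-581/142 c=0 d=21/142
  seg 1: a=-4 b=-329/142 c=63/71 d=31/426
  seg 2: a=-1 b=353/71 c=219/142 d=-73/142
S(21/4) = 3011/9088

Δ: Δ0=-7/2, Δ1=1, Δ2=6
row 1: diag=10, rhs=27; c'=3/10, d'=27/10
row 2: denom=8−3·3/10=71/10; d'=(30−3·27/10)/(71/10)=219/71
back: M2=219/71
back: M1=27/10−3/10·219/71=126/71
M: M0=0, M1=126/71, M2=219/71, M3=0
seg 0: a=3, c=M0/2=0, d=(M1−M0)/(6·2)=21/142, b=Δ0−h0·(2M0+M1)/6=-581/142
seg 1: a=-4, c=M1/2=63/71, d=(M2−M1)/(6·3)=31/426, b=Δ1−h1·(2M1+M2)/6=-329/142
seg 2: a=-1, c=M2/2=219/142, d=(M3−M2)/(6·1)=-73/142, b=Δ2−h2·(2M2+M3)/6=353/71
t_q=21/4 → seg 2, τ=1/4; S=-1+353/71·τ+219/142·τ²+-73/142·τ³=3011/9088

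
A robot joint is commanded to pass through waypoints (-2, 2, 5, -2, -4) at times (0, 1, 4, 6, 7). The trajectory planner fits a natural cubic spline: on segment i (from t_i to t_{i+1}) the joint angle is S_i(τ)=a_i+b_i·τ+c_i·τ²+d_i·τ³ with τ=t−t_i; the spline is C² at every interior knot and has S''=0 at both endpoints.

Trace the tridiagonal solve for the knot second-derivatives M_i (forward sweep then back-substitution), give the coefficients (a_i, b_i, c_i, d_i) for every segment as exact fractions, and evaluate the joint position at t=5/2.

Δ: Δ0=4, Δ1=1, Δ2=-7/2, Δ3=-2
row 1: diag=8, rhs=-18; c'=3/8, d'=-9/4
row 2: denom=10−3·3/8=71/8; d'=(-27−3·-9/4)/(71/8)=-162/71
row 3: denom=6−2·16/71=394/71; d'=(9−2·-162/71)/(394/71)=963/394
back: M3=963/394
back: M2=-162/71−16/71·963/394=-558/197
back: M1=-9/4−3/8·-558/197=-234/197
M: M0=0, M1=-234/197, M2=-558/197, M3=963/394, M4=0
seg 0: a=-2, c=M0/2=0, d=(M1−M0)/(6·1)=-39/197, b=Δ0−h0·(2M0+M1)/6=827/197
seg 1: a=2, c=M1/2=-117/197, d=(M2−M1)/(6·3)=-18/197, b=Δ1−h1·(2M1+M2)/6=710/197
seg 2: a=5, c=M2/2=-279/197, d=(M3−M2)/(6·2)=693/1576, b=Δ2−h2·(2M2+M3)/6=-478/197
seg 3: a=-2, c=M3/2=963/788, d=(M4−M3)/(6·1)=-321/788, b=Δ3−h3·(2M3+M4)/6=-1109/394
t_q=5/2 → seg 1, τ=3/2; S=2+710/197·τ+-117/197·τ²+-18/197·τ³=1135/197

  seg 0: a=-2 b=827/197 c=0 d=-39/197
  seg 1: a=2 b=710/197 c=-117/197 d=-18/197
  seg 2: a=5 b=-478/197 c=-279/197 d=693/1576
  seg 3: a=-2 b=-1109/394 c=963/788 d=-321/788
S(5/2) = 1135/197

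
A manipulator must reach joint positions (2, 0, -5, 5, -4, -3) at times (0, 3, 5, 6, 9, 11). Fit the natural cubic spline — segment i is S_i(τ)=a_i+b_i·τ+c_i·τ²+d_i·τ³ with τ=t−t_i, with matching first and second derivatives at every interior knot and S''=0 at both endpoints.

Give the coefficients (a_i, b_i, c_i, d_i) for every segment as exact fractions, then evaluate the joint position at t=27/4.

Δ: Δ0=-2/3, Δ1=-5/2, Δ2=10, Δ3=-3, Δ4=1/2
row 1: diag=10, rhs=-11; c'=1/5, d'=-11/10
row 2: denom=6−2·1/5=28/5; d'=(75−2·-11/10)/(28/5)=193/14
row 3: denom=8−1·5/28=219/28; d'=(-78−1·193/14)/(219/28)=-2570/219
row 4: denom=10−3·28/73=646/73; d'=(21−3·-2570/219)/(646/73)=4103/646
back: M4=4103/646
back: M3=-2570/219−28/73·4103/646=-13732/969
back: M2=193/14−5/28·-13732/969=31621/1938
back: M1=-11/10−1/5·31621/1938=-4228/969
M: M0=0, M1=-4228/969, M2=31621/1938, M3=-13732/969, M4=4103/646, M5=0
seg 0: a=2, c=M0/2=0, d=(M1−M0)/(6·3)=-2114/8721, b=Δ0−h0·(2M0+M1)/6=1468/969
seg 1: a=0, c=M1/2=-2114/969, d=(M2−M1)/(6·2)=4453/2584, b=Δ1−h1·(2M1+M2)/6=-4874/969
seg 2: a=-5, c=M2/2=31621/3876, d=(M3−M2)/(6·1)=-6565/1292, b=Δ2−h2·(2M2+M3)/6=13417/1938
seg 3: a=5, c=M3/2=-6866/969, d=(M4−M3)/(6·3)=39773/34884, b=Δ3−h3·(2M3+M4)/6=1823/228
seg 4: a=-4, c=M4/2=4103/1292, d=(M5−M4)/(6·2)=-4103/7752, b=Δ4−h4·(2M4+M5)/6=-7237/1938
t_q=27/4 → seg 3, τ=3/4; S=5+1823/228·τ+-6866/969·τ²+39773/34884·τ³=619501/82688

  seg 0: a=2 b=1468/969 c=0 d=-2114/8721
  seg 1: a=0 b=-4874/969 c=-2114/969 d=4453/2584
  seg 2: a=-5 b=13417/1938 c=31621/3876 d=-6565/1292
  seg 3: a=5 b=1823/228 c=-6866/969 d=39773/34884
  seg 4: a=-4 b=-7237/1938 c=4103/1292 d=-4103/7752
S(27/4) = 619501/82688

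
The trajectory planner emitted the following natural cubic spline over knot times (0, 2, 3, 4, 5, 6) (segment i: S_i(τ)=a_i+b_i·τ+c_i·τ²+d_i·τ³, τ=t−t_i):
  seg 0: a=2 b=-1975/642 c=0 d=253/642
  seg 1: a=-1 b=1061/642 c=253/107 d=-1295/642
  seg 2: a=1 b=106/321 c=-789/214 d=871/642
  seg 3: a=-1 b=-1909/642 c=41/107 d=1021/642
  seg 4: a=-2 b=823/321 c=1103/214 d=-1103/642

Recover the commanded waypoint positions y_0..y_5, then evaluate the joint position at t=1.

y_0=2 y_1=-1 y_2=1 y_3=-1 y_4=-2 y_5=4
S(1) = -73/107

y_0 = S_0(0) = a_0 = 2
y_1 = S_1(0) = a_1 = -1
y_2 = S_2(0) = a_2 = 1
y_3 = S_3(0) = a_3 = -1
y_4 = S_4(0) = a_4 = -2
y_5 = S_4(1) = 4
t_q=1 is in segment 0 (τ=1); S_0(τ)=-73/107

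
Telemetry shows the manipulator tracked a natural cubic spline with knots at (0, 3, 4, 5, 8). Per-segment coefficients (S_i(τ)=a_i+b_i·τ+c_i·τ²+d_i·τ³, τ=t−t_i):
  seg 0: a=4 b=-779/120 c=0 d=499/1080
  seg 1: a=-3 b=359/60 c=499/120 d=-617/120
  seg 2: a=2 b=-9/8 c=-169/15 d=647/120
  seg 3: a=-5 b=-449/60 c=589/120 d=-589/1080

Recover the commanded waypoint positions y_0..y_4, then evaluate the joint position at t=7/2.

y_0=4 y_1=-3 y_2=2 y_3=-5 y_4=2
S(7/2) = 373/960

y_0 = S_0(0) = a_0 = 4
y_1 = S_1(0) = a_1 = -3
y_2 = S_2(0) = a_2 = 2
y_3 = S_3(0) = a_3 = -5
y_4 = S_3(3) = 2
t_q=7/2 is in segment 1 (τ=1/2); S_1(τ)=373/960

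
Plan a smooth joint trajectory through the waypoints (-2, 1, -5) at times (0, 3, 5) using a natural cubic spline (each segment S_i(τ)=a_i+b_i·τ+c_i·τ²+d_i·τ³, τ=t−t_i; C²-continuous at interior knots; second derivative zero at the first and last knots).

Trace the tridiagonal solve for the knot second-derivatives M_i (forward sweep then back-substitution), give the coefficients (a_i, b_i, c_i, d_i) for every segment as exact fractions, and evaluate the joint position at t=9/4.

  seg 0: a=-2 b=11/5 c=0 d=-2/15
  seg 1: a=1 b=-7/5 c=-6/5 d=1/5
S(9/4) = 229/160

Δ: Δ0=1, Δ1=-3
row 1: diag=10, rhs=-24; c'=1/5, d'=-12/5
back: M1=-12/5
M: M0=0, M1=-12/5, M2=0
seg 0: a=-2, c=M0/2=0, d=(M1−M0)/(6·3)=-2/15, b=Δ0−h0·(2M0+M1)/6=11/5
seg 1: a=1, c=M1/2=-6/5, d=(M2−M1)/(6·2)=1/5, b=Δ1−h1·(2M1+M2)/6=-7/5
t_q=9/4 → seg 0, τ=9/4; S=-2+11/5·τ+0·τ²+-2/15·τ³=229/160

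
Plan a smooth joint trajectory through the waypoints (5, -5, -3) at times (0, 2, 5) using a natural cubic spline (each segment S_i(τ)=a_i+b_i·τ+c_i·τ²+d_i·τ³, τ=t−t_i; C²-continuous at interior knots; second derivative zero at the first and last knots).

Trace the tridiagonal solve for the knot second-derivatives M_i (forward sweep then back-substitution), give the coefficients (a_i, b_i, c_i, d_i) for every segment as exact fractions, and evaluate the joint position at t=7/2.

Δ: Δ0=-5, Δ1=2/3
row 1: diag=10, rhs=34; c'=3/10, d'=17/5
back: M1=17/5
M: M0=0, M1=17/5, M2=0
seg 0: a=5, c=M0/2=0, d=(M1−M0)/(6·2)=17/60, b=Δ0−h0·(2M0+M1)/6=-92/15
seg 1: a=-5, c=M1/2=17/10, d=(M2−M1)/(6·3)=-17/90, b=Δ1−h1·(2M1+M2)/6=-41/15
t_q=7/2 → seg 1, τ=3/2; S=-5+-41/15·τ+17/10·τ²+-17/90·τ³=-473/80

  seg 0: a=5 b=-92/15 c=0 d=17/60
  seg 1: a=-5 b=-41/15 c=17/10 d=-17/90
S(7/2) = -473/80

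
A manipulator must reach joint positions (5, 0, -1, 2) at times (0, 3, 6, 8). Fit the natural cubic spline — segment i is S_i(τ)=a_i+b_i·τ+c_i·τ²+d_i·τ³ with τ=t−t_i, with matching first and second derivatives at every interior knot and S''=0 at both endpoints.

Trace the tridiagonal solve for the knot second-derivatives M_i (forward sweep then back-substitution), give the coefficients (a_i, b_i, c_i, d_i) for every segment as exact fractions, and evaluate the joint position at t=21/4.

Δ: Δ0=-5/3, Δ1=-1/3, Δ2=3/2
row 1: diag=12, rhs=8; c'=1/4, d'=2/3
row 2: denom=10−3·1/4=37/4; d'=(11−3·2/3)/(37/4)=36/37
back: M2=36/37
back: M1=2/3−1/4·36/37=47/111
M: M0=0, M1=47/111, M2=36/37, M3=0
seg 0: a=5, c=M0/2=0, d=(M1−M0)/(6·3)=47/1998, b=Δ0−h0·(2M0+M1)/6=-139/74
seg 1: a=0, c=M1/2=47/222, d=(M2−M1)/(6·3)=61/1998, b=Δ1−h1·(2M1+M2)/6=-46/37
seg 2: a=-1, c=M2/2=18/37, d=(M3−M2)/(6·2)=-3/37, b=Δ2−h2·(2M2+M3)/6=63/74
t_q=21/4 → seg 1, τ=9/4; S=0+-46/37·τ+47/222·τ²+61/1998·τ³=-6525/4736

  seg 0: a=5 b=-139/74 c=0 d=47/1998
  seg 1: a=0 b=-46/37 c=47/222 d=61/1998
  seg 2: a=-1 b=63/74 c=18/37 d=-3/37
S(21/4) = -6525/4736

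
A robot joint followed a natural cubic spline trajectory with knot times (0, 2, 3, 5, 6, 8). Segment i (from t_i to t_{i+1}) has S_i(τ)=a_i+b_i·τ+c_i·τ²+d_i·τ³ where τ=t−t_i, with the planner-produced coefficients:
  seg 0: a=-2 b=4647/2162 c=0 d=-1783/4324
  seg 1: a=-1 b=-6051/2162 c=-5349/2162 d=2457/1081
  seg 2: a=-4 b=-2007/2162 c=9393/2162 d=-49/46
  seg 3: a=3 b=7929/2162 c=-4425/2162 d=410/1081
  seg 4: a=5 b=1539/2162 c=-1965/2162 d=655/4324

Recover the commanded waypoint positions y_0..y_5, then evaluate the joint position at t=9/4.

y_0 = S_0(0) = a_0 = -2
y_1 = S_1(0) = a_1 = -1
y_2 = S_2(0) = a_2 = -4
y_3 = S_3(0) = a_3 = 3
y_4 = S_4(0) = a_4 = 5
y_5 = S_4(2) = 4
t_q=9/4 is in segment 1 (τ=1/4); S_1(τ)=-5471/3008

y_0=-2 y_1=-1 y_2=-4 y_3=3 y_4=5 y_5=4
S(9/4) = -5471/3008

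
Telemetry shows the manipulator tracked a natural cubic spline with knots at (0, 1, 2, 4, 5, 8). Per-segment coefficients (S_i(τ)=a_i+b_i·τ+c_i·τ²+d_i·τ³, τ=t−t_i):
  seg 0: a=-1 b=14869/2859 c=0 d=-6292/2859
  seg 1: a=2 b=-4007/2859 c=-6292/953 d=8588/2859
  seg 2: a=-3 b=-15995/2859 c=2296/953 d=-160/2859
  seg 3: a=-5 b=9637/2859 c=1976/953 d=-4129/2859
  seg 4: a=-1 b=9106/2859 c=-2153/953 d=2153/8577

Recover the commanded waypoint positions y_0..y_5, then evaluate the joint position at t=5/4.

y_0=-1 y_1=2 y_2=-3 y_3=-5 y_4=-1 y_5=-5
S(5/4) = 19577/15248

y_0 = S_0(0) = a_0 = -1
y_1 = S_1(0) = a_1 = 2
y_2 = S_2(0) = a_2 = -3
y_3 = S_3(0) = a_3 = -5
y_4 = S_4(0) = a_4 = -1
y_5 = S_4(3) = -5
t_q=5/4 is in segment 1 (τ=1/4); S_1(τ)=19577/15248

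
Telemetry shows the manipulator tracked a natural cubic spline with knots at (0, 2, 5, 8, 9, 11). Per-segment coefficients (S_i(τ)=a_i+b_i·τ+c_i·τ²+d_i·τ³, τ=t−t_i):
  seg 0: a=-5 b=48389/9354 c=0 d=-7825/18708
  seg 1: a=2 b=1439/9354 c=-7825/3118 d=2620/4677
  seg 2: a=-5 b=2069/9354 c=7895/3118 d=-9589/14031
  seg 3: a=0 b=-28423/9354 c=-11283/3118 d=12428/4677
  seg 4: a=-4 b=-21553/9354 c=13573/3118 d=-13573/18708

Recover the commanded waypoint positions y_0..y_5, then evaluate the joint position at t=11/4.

y_0=-5 y_1=2 y_2=-5 y_3=0 y_4=-4 y_5=3
S(11/4) = 46897/49888

y_0 = S_0(0) = a_0 = -5
y_1 = S_1(0) = a_1 = 2
y_2 = S_2(0) = a_2 = -5
y_3 = S_3(0) = a_3 = 0
y_4 = S_4(0) = a_4 = -4
y_5 = S_4(2) = 3
t_q=11/4 is in segment 1 (τ=3/4); S_1(τ)=46897/49888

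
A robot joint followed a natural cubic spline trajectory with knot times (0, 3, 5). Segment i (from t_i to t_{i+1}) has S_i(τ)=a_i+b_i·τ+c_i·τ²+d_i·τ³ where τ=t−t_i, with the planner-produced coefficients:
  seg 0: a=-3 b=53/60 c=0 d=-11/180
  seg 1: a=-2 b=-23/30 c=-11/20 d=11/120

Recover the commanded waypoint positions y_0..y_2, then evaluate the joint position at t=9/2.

y_0=-3 y_1=-2 y_2=-5
S(9/2) = -261/64

y_0 = S_0(0) = a_0 = -3
y_1 = S_1(0) = a_1 = -2
y_2 = S_1(2) = -5
t_q=9/2 is in segment 1 (τ=3/2); S_1(τ)=-261/64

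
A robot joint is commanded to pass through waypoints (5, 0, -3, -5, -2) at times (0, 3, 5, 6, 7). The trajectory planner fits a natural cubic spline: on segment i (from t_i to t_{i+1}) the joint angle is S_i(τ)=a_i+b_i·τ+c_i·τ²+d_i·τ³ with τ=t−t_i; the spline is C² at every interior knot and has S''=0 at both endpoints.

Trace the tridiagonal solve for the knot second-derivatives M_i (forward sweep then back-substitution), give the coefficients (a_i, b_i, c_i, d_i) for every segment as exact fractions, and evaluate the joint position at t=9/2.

Δ: Δ0=-5/3, Δ1=-3/2, Δ2=-2, Δ3=3
row 1: diag=10, rhs=1; c'=1/5, d'=1/10
row 2: denom=6−2·1/5=28/5; d'=(-3−2·1/10)/(28/5)=-4/7
row 3: denom=4−1·5/28=107/28; d'=(30−1·-4/7)/(107/28)=8
back: M3=8
back: M2=-4/7−5/28·8=-2
back: M1=1/10−1/5·-2=1/2
M: M0=0, M1=1/2, M2=-2, M3=8, M4=0
seg 0: a=5, c=M0/2=0, d=(M1−M0)/(6·3)=1/36, b=Δ0−h0·(2M0+M1)/6=-23/12
seg 1: a=0, c=M1/2=1/4, d=(M2−M1)/(6·2)=-5/24, b=Δ1−h1·(2M1+M2)/6=-7/6
seg 2: a=-3, c=M2/2=-1, d=(M3−M2)/(6·1)=5/3, b=Δ2−h2·(2M2+M3)/6=-8/3
seg 3: a=-5, c=M3/2=4, d=(M4−M3)/(6·1)=-4/3, b=Δ3−h3·(2M3+M4)/6=1/3
t_q=9/2 → seg 1, τ=3/2; S=0+-7/6·τ+1/4·τ²+-5/24·τ³=-121/64

  seg 0: a=5 b=-23/12 c=0 d=1/36
  seg 1: a=0 b=-7/6 c=1/4 d=-5/24
  seg 2: a=-3 b=-8/3 c=-1 d=5/3
  seg 3: a=-5 b=1/3 c=4 d=-4/3
S(9/2) = -121/64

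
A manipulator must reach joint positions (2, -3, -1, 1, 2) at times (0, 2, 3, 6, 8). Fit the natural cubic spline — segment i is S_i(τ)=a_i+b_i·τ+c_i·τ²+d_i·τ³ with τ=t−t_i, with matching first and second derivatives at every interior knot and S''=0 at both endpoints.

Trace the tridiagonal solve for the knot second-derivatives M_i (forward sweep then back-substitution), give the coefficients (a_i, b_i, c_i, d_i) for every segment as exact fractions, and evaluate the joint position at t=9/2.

Δ: Δ0=-5/2, Δ1=2, Δ2=2/3, Δ3=1/2
row 1: diag=6, rhs=27; c'=1/6, d'=9/2
row 2: denom=8−1·1/6=47/6; d'=(-8−1·9/2)/(47/6)=-75/47
row 3: denom=10−3·18/47=416/47; d'=(-1−3·-75/47)/(416/47)=89/208
back: M3=89/208
back: M2=-75/47−18/47·89/208=-183/104
back: M1=9/2−1/6·-183/104=997/208
M: M0=0, M1=997/208, M2=-183/104, M3=89/208, M4=0
seg 0: a=2, c=M0/2=0, d=(M1−M0)/(6·2)=997/2496, b=Δ0−h0·(2M0+M1)/6=-2557/624
seg 1: a=-3, c=M1/2=997/416, d=(M2−M1)/(6·1)=-1363/1248, b=Δ1−h1·(2M1+M2)/6=217/312
seg 2: a=-1, c=M2/2=-183/208, d=(M3−M2)/(6·3)=35/288, b=Δ2−h2·(2M2+M3)/6=2761/1248
seg 3: a=1, c=M3/2=89/416, d=(M4−M3)/(6·2)=-89/2496, b=Δ3−h3·(2M3+M4)/6=67/312
t_q=9/2 → seg 2, τ=3/2; S=-1+2761/1248·τ+-183/208·τ²+35/288·τ³=2493/3328

  seg 0: a=2 b=-2557/624 c=0 d=997/2496
  seg 1: a=-3 b=217/312 c=997/416 d=-1363/1248
  seg 2: a=-1 b=2761/1248 c=-183/208 d=35/288
  seg 3: a=1 b=67/312 c=89/416 d=-89/2496
S(9/2) = 2493/3328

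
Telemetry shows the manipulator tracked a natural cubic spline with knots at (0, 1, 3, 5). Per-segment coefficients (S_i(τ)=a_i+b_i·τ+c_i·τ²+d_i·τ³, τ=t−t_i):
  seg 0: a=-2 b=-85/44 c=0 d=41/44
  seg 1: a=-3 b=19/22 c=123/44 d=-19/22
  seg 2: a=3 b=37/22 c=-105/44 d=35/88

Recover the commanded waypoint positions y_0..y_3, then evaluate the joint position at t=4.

y_0=-2 y_1=-3 y_2=3 y_3=0
S(4) = 237/88

y_0 = S_0(0) = a_0 = -2
y_1 = S_1(0) = a_1 = -3
y_2 = S_2(0) = a_2 = 3
y_3 = S_2(2) = 0
t_q=4 is in segment 2 (τ=1); S_2(τ)=237/88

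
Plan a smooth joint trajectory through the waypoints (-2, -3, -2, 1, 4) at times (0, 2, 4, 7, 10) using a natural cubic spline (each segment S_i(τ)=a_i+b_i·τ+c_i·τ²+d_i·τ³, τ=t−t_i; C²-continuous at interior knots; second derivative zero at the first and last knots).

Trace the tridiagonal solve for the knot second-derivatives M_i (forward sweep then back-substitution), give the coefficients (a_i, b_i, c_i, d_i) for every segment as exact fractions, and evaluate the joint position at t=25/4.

  seg 0: a=-2 b=-103/140 c=0 d=33/560
  seg 1: a=-3 b=-1/35 c=99/280 d=-5/112
  seg 2: a=-2 b=17/20 c=3/35 d=-1/84
  seg 3: a=1 b=73/70 c=-3/140 d=1/420
S(25/4) = 1889/8960

Δ: Δ0=-1/2, Δ1=1/2, Δ2=1, Δ3=1
row 1: diag=8, rhs=6; c'=1/4, d'=3/4
row 2: denom=10−2·1/4=19/2; d'=(3−2·3/4)/(19/2)=3/19
row 3: denom=12−3·6/19=210/19; d'=(0−3·3/19)/(210/19)=-3/70
back: M3=-3/70
back: M2=3/19−6/19·-3/70=6/35
back: M1=3/4−1/4·6/35=99/140
M: M0=0, M1=99/140, M2=6/35, M3=-3/70, M4=0
seg 0: a=-2, c=M0/2=0, d=(M1−M0)/(6·2)=33/560, b=Δ0−h0·(2M0+M1)/6=-103/140
seg 1: a=-3, c=M1/2=99/280, d=(M2−M1)/(6·2)=-5/112, b=Δ1−h1·(2M1+M2)/6=-1/35
seg 2: a=-2, c=M2/2=3/35, d=(M3−M2)/(6·3)=-1/84, b=Δ2−h2·(2M2+M3)/6=17/20
seg 3: a=1, c=M3/2=-3/140, d=(M4−M3)/(6·3)=1/420, b=Δ3−h3·(2M3+M4)/6=73/70
t_q=25/4 → seg 2, τ=9/4; S=-2+17/20·τ+3/35·τ²+-1/84·τ³=1889/8960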